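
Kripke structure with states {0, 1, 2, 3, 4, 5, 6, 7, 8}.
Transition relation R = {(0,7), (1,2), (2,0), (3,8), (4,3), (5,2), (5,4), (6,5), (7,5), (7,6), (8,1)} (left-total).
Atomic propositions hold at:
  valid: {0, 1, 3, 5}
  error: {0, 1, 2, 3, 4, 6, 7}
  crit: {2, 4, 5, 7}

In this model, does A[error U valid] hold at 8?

A[error U valid]: least fixpoint, start Z0 = Sat(valid) = {0, 1, 3, 5}, add states in Sat(error) with every successor in Z. Z1 = {0, 1, 2, 3, 4, 5, 6}; Z2 = {0, 1, 2, 3, 4, 5, 6, 7}; fixed.
Sat(A[error U valid]) = {0, 1, 2, 3, 4, 5, 6, 7}
8 ∉ Sat(A[error U valid]) = {0, 1, 2, 3, 4, 5, 6, 7}, so the formula does not hold at 8.

No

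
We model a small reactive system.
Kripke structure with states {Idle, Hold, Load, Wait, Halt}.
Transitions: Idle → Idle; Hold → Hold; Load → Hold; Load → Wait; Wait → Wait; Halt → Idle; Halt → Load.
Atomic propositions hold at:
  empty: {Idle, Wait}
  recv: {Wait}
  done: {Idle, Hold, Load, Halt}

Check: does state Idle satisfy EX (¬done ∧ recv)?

Sat(¬done) = {Wait}
Sat(¬done ∧ recv) = {Wait}
Sat(EX (¬done ∧ recv)) = {s : some successor in {Wait}} = {Load, Wait}
Idle ∉ Sat(EX (¬done ∧ recv)) = {Load, Wait}, so the formula does not hold at Idle.

No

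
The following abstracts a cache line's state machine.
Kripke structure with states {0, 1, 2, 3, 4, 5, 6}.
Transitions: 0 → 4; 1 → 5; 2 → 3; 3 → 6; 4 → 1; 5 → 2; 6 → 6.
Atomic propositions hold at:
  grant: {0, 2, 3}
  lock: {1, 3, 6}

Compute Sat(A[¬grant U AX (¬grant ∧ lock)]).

Sat(¬grant) = {1, 4, 5, 6}
Sat(¬grant ∧ lock) = {1, 6}
Sat(AX (¬grant ∧ lock)) = {s : every successor in {1, 6}} = {3, 4, 6}
A[¬grant U AX (¬grant ∧ lock)]: least fixpoint, start Z0 = Sat(AX (¬grant ∧ lock)) = {3, 4, 6}, add states in Sat(¬grant) with every successor in Z. Already a fixed point.
Sat(A[¬grant U AX (¬grant ∧ lock)]) = {3, 4, 6}

{3, 4, 6}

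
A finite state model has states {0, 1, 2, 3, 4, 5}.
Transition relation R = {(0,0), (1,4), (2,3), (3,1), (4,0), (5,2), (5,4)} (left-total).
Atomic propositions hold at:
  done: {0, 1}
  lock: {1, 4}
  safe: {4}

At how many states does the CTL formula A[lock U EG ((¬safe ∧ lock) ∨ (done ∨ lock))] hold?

Sat(¬safe) = {0, 1, 2, 3, 5}
Sat(¬safe ∧ lock) = {1}
Sat(done ∨ lock) = {0, 1, 4}
Sat((¬safe ∧ lock) ∨ (done ∨ lock)) = {0, 1, 4}
EG ((¬safe ∧ lock) ∨ (done ∨ lock)): greatest fixpoint, start Z0 = {0, 1, 4}, keep only states in Sat with some successor in Z. Already a fixed point.
Sat(EG ((¬safe ∧ lock) ∨ (done ∨ lock))) = {0, 1, 4}
A[lock U EG ((¬safe ∧ lock) ∨ (done ∨ lock))]: least fixpoint, start Z0 = Sat(EG ((¬safe ∧ lock) ∨ (done ∨ lock))) = {0, 1, 4}, add states in Sat(lock) with every successor in Z. Already a fixed point.
Sat(A[lock U EG ((¬safe ∧ lock) ∨ (done ∨ lock))]) = {0, 1, 4}
|Sat(A[lock U EG ((¬safe ∧ lock) ∨ (done ∨ lock))])| = |{0, 1, 4}| = 3.

3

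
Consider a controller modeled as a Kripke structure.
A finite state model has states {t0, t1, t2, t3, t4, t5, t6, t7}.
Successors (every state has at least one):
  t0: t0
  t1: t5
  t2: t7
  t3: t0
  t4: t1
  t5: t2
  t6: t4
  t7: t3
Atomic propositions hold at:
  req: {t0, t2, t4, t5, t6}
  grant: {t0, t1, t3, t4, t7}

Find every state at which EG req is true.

{t0}

EG req: greatest fixpoint, start Z0 = {t0, t2, t4, t5, t6}, keep only states in Sat with some successor in Z. Z1 = {t0, t5, t6}; Z2 = {t0}; fixed.
Sat(EG req) = {t0}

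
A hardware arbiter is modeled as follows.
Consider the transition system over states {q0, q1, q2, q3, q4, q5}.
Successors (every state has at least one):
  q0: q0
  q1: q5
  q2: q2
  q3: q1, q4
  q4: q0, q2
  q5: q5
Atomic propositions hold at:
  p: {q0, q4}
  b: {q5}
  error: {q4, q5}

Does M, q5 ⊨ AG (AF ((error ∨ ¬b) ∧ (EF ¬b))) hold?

Sat(¬b) = {q0, q1, q2, q3, q4}
Sat(error ∨ ¬b) = {q0, q1, q2, q3, q4, q5}
EF ¬b: least fixpoint, start Z0 = {q0, q1, q2, q3, q4}, add states with some successor in Z. Already a fixed point.
Sat(EF ¬b) = {q0, q1, q2, q3, q4}
Sat((error ∨ ¬b) ∧ (EF ¬b)) = {q0, q1, q2, q3, q4}
AF ((error ∨ ¬b) ∧ (EF ¬b)): least fixpoint, start Z0 = {q0, q1, q2, q3, q4}, add states with every successor in Z. Already a fixed point.
Sat(AF ((error ∨ ¬b) ∧ (EF ¬b))) = {q0, q1, q2, q3, q4}
AG (AF ((error ∨ ¬b) ∧ (EF ¬b))): greatest fixpoint, start Z0 = {q0, q1, q2, q3, q4}, keep only states in Sat with every successor in Z. Z1 = {q0, q2, q3, q4}; Z2 = {q0, q2, q4}; fixed.
Sat(AG (AF ((error ∨ ¬b) ∧ (EF ¬b)))) = {q0, q2, q4}
q5 ∉ Sat(AG (AF ((error ∨ ¬b) ∧ (EF ¬b)))) = {q0, q2, q4}, so the formula does not hold at q5.

No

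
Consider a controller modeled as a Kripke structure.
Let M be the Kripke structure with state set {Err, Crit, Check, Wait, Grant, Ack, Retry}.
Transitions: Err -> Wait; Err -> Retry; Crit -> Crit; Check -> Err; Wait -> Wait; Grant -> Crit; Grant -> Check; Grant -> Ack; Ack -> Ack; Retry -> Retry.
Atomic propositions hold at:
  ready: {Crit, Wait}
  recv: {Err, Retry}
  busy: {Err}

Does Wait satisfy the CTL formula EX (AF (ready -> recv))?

Sat(ready -> recv) = {Err, Check, Grant, Ack, Retry}
AF (ready -> recv): least fixpoint, start Z0 = {Err, Check, Grant, Ack, Retry}, add states with every successor in Z. Already a fixed point.
Sat(AF (ready -> recv)) = {Err, Check, Grant, Ack, Retry}
Sat(EX (AF (ready -> recv))) = {s : some successor in {Err, Check, Grant, Ack, Retry}} = {Err, Check, Grant, Ack, Retry}
Wait ∉ Sat(EX (AF (ready -> recv))) = {Err, Check, Grant, Ack, Retry}, so the formula does not hold at Wait.

No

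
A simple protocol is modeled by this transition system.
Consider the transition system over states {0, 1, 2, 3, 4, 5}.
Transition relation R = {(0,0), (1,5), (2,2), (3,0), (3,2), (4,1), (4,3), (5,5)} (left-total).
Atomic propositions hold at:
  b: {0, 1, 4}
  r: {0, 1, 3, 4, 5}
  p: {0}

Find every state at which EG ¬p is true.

{1, 2, 3, 4, 5}

Sat(¬p) = {1, 2, 3, 4, 5}
EG ¬p: greatest fixpoint, start Z0 = {1, 2, 3, 4, 5}, keep only states in Sat with some successor in Z. Already a fixed point.
Sat(EG ¬p) = {1, 2, 3, 4, 5}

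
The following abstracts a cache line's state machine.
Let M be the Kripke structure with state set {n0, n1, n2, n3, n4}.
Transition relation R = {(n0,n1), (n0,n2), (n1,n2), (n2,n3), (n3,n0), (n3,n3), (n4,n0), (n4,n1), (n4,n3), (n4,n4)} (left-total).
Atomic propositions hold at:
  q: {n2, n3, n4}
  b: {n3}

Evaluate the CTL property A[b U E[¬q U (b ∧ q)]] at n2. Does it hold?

No

Sat(¬q) = {n0, n1}
Sat(b ∧ q) = {n3}
E[¬q U (b ∧ q)]: least fixpoint, start Z0 = Sat((b ∧ q)) = {n3}, add states in Sat(¬q) with some successor in Z. Already a fixed point.
Sat(E[¬q U (b ∧ q)]) = {n3}
A[b U E[¬q U (b ∧ q)]]: least fixpoint, start Z0 = Sat(E[¬q U (b ∧ q)]) = {n3}, add states in Sat(b) with every successor in Z. Already a fixed point.
Sat(A[b U E[¬q U (b ∧ q)]]) = {n3}
n2 ∉ Sat(A[b U E[¬q U (b ∧ q)]]) = {n3}, so the formula does not hold at n2.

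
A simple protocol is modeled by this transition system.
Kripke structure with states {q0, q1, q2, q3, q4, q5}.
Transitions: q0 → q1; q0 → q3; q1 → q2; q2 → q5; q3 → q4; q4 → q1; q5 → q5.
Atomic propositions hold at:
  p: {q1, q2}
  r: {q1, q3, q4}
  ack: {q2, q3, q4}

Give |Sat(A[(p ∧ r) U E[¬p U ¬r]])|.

4

Sat(p ∧ r) = {q1}
Sat(¬p) = {q0, q3, q4, q5}
Sat(¬r) = {q0, q2, q5}
E[¬p U ¬r]: least fixpoint, start Z0 = Sat(¬r) = {q0, q2, q5}, add states in Sat(¬p) with some successor in Z. Already a fixed point.
Sat(E[¬p U ¬r]) = {q0, q2, q5}
A[(p ∧ r) U E[¬p U ¬r]]: least fixpoint, start Z0 = Sat(E[¬p U ¬r]) = {q0, q2, q5}, add states in Sat(p ∧ r) with every successor in Z. Z1 = {q0, q1, q2, q5}; fixed.
Sat(A[(p ∧ r) U E[¬p U ¬r]]) = {q0, q1, q2, q5}
|Sat(A[(p ∧ r) U E[¬p U ¬r]])| = |{q0, q1, q2, q5}| = 4.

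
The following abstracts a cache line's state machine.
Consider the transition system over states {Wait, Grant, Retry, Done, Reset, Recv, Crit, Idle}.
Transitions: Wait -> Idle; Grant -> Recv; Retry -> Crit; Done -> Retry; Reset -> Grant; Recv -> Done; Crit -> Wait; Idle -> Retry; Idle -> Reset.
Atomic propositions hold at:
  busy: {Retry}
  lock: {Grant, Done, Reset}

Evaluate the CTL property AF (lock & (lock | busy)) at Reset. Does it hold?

Yes

Sat(lock | busy) = {Grant, Retry, Done, Reset}
Sat(lock & (lock | busy)) = {Grant, Done, Reset}
AF (lock & (lock | busy)): least fixpoint, start Z0 = {Grant, Done, Reset}, add states with every successor in Z. Z1 = {Grant, Done, Reset, Recv}; fixed.
Sat(AF (lock & (lock | busy))) = {Grant, Done, Reset, Recv}
Reset ∈ Sat(AF (lock & (lock | busy))) = {Grant, Done, Reset, Recv}, so the formula holds at Reset.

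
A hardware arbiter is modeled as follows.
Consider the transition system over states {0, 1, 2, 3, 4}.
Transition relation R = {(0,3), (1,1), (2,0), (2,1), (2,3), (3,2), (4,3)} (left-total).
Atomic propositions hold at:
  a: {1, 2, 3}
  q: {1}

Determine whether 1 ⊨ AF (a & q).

Sat(a & q) = {1}
AF (a & q): least fixpoint, start Z0 = {1}, add states with every successor in Z. Already a fixed point.
Sat(AF (a & q)) = {1}
1 ∈ Sat(AF (a & q)) = {1}, so the formula holds at 1.

Yes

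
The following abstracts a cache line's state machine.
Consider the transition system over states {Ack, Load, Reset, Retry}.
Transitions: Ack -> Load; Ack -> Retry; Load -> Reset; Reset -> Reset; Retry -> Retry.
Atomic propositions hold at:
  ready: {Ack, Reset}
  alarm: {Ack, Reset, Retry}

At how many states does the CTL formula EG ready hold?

1

EG ready: greatest fixpoint, start Z0 = {Ack, Reset}, keep only states in Sat with some successor in Z. Z1 = {Reset}; fixed.
Sat(EG ready) = {Reset}
|Sat(EG ready)| = |{Reset}| = 1.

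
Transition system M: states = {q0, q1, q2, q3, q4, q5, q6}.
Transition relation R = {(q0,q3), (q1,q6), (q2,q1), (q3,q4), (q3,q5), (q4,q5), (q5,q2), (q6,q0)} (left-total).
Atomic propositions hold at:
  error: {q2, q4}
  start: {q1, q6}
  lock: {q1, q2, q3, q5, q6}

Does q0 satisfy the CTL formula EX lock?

Yes

Sat(EX lock) = {s : some successor in {q1, q2, q3, q5, q6}} = {q0, q1, q2, q3, q4, q5}
q0 ∈ Sat(EX lock) = {q0, q1, q2, q3, q4, q5}, so the formula holds at q0.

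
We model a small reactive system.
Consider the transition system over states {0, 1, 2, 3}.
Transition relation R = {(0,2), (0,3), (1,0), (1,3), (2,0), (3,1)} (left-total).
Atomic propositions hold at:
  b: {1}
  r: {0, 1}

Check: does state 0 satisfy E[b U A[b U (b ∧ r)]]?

Sat(b ∧ r) = {1}
A[b U (b ∧ r)]: least fixpoint, start Z0 = Sat((b ∧ r)) = {1}, add states in Sat(b) with every successor in Z. Already a fixed point.
Sat(A[b U (b ∧ r)]) = {1}
E[b U A[b U (b ∧ r)]]: least fixpoint, start Z0 = Sat(A[b U (b ∧ r)]) = {1}, add states in Sat(b) with some successor in Z. Already a fixed point.
Sat(E[b U A[b U (b ∧ r)]]) = {1}
0 ∉ Sat(E[b U A[b U (b ∧ r)]]) = {1}, so the formula does not hold at 0.

No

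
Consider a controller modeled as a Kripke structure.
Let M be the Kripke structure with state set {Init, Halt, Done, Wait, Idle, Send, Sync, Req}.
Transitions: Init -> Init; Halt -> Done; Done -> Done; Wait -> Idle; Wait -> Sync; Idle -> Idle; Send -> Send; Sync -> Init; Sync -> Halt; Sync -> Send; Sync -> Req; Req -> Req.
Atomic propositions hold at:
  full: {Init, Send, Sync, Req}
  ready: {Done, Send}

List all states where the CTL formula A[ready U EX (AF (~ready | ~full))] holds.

{Init, Halt, Done, Wait, Idle, Sync, Req}

Sat(~ready) = {Init, Halt, Wait, Idle, Sync, Req}
Sat(~full) = {Halt, Done, Wait, Idle}
Sat(~ready | ~full) = {Init, Halt, Done, Wait, Idle, Sync, Req}
AF (~ready | ~full): least fixpoint, start Z0 = {Init, Halt, Done, Wait, Idle, Sync, Req}, add states with every successor in Z. Already a fixed point.
Sat(AF (~ready | ~full)) = {Init, Halt, Done, Wait, Idle, Sync, Req}
Sat(EX (AF (~ready | ~full))) = {s : some successor in {Init, Halt, Done, Wait, Idle, Sync, Req}} = {Init, Halt, Done, Wait, Idle, Sync, Req}
A[ready U EX (AF (~ready | ~full))]: least fixpoint, start Z0 = Sat(EX (AF (~ready | ~full))) = {Init, Halt, Done, Wait, Idle, Sync, Req}, add states in Sat(ready) with every successor in Z. Already a fixed point.
Sat(A[ready U EX (AF (~ready | ~full))]) = {Init, Halt, Done, Wait, Idle, Sync, Req}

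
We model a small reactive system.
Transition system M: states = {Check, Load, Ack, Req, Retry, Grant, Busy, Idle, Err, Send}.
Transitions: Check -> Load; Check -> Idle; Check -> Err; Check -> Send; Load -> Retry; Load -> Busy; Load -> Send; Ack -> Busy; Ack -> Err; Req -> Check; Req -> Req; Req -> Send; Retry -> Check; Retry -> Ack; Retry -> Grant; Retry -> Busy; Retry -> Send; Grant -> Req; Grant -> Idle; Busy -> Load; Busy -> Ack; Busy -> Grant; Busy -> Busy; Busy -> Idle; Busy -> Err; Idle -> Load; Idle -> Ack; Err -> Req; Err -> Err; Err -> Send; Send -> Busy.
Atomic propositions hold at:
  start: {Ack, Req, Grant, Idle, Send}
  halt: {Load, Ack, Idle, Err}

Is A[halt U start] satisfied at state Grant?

Yes

A[halt U start]: least fixpoint, start Z0 = Sat(start) = {Ack, Req, Grant, Idle, Send}, add states in Sat(halt) with every successor in Z. Already a fixed point.
Sat(A[halt U start]) = {Ack, Req, Grant, Idle, Send}
Grant ∈ Sat(A[halt U start]) = {Ack, Req, Grant, Idle, Send}, so the formula holds at Grant.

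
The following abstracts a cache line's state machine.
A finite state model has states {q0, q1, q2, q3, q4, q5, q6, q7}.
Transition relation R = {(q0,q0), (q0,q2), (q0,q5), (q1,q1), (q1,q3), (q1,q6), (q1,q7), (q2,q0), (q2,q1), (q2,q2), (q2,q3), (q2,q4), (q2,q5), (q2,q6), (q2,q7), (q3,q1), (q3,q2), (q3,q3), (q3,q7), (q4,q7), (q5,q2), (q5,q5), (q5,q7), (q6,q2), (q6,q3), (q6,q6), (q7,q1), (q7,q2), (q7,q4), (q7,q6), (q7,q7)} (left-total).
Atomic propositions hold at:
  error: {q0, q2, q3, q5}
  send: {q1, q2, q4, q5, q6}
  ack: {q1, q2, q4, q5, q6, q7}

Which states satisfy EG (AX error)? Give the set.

Sat(AX error) = {s : every successor in {q0, q2, q3, q5}} = {q0}
EG (AX error): greatest fixpoint, start Z0 = {q0}, keep only states in Sat with some successor in Z. Already a fixed point.
Sat(EG (AX error)) = {q0}

{q0}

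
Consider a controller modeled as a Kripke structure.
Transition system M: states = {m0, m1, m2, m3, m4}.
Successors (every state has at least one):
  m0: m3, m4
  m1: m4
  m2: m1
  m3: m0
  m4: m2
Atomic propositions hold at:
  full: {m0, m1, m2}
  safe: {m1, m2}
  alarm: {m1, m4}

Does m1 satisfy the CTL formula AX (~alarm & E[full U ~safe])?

No

Sat(~alarm) = {m0, m2, m3}
Sat(~safe) = {m0, m3, m4}
E[full U ~safe]: least fixpoint, start Z0 = Sat(~safe) = {m0, m3, m4}, add states in Sat(full) with some successor in Z. Z1 = {m0, m1, m3, m4}; Z2 = {m0, m1, m2, m3, m4}; fixed.
Sat(E[full U ~safe]) = {m0, m1, m2, m3, m4}
Sat(~alarm & E[full U ~safe]) = {m0, m2, m3}
Sat(AX (~alarm & E[full U ~safe])) = {s : every successor in {m0, m2, m3}} = {m3, m4}
m1 ∉ Sat(AX (~alarm & E[full U ~safe])) = {m3, m4}, so the formula does not hold at m1.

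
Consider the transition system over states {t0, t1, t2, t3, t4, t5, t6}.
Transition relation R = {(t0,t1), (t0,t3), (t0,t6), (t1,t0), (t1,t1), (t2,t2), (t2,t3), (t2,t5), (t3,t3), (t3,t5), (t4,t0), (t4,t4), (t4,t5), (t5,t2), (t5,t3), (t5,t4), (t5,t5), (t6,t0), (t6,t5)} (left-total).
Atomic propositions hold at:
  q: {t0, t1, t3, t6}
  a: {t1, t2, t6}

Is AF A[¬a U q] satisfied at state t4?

Sat(¬a) = {t0, t3, t4, t5}
A[¬a U q]: least fixpoint, start Z0 = Sat(q) = {t0, t1, t3, t6}, add states in Sat(¬a) with every successor in Z. Already a fixed point.
Sat(A[¬a U q]) = {t0, t1, t3, t6}
AF A[¬a U q]: least fixpoint, start Z0 = {t0, t1, t3, t6}, add states with every successor in Z. Already a fixed point.
Sat(AF A[¬a U q]) = {t0, t1, t3, t6}
t4 ∉ Sat(AF A[¬a U q]) = {t0, t1, t3, t6}, so the formula does not hold at t4.

No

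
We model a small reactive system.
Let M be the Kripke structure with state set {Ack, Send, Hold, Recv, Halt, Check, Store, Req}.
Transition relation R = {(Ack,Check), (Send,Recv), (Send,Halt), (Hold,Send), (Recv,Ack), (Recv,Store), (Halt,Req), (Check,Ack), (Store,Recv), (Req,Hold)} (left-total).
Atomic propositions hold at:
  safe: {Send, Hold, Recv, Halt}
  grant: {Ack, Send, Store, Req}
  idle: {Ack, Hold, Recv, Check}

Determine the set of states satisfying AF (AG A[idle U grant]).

{Ack, Recv, Check, Store}

A[idle U grant]: least fixpoint, start Z0 = Sat(grant) = {Ack, Send, Store, Req}, add states in Sat(idle) with every successor in Z. Z1 = {Ack, Send, Hold, Recv, Check, Store, Req}; fixed.
Sat(A[idle U grant]) = {Ack, Send, Hold, Recv, Check, Store, Req}
AG A[idle U grant]: greatest fixpoint, start Z0 = {Ack, Send, Hold, Recv, Check, Store, Req}, keep only states in Sat with every successor in Z. Z1 = {Ack, Hold, Recv, Check, Store, Req}; Z2 = {Ack, Recv, Check, Store, Req}; Z3 = {Ack, Recv, Check, Store}; fixed.
Sat(AG A[idle U grant]) = {Ack, Recv, Check, Store}
AF (AG A[idle U grant]): least fixpoint, start Z0 = {Ack, Recv, Check, Store}, add states with every successor in Z. Already a fixed point.
Sat(AF (AG A[idle U grant])) = {Ack, Recv, Check, Store}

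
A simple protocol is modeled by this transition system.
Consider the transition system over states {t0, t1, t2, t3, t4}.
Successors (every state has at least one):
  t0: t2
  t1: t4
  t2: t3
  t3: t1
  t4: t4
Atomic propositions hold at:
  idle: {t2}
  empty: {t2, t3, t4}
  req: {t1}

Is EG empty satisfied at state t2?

No

EG empty: greatest fixpoint, start Z0 = {t2, t3, t4}, keep only states in Sat with some successor in Z. Z1 = {t2, t4}; Z2 = {t4}; fixed.
Sat(EG empty) = {t4}
t2 ∉ Sat(EG empty) = {t4}, so the formula does not hold at t2.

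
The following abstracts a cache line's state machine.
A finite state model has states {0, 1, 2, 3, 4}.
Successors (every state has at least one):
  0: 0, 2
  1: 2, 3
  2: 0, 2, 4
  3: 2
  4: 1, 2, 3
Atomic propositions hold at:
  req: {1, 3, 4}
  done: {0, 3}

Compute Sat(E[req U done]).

E[req U done]: least fixpoint, start Z0 = Sat(done) = {0, 3}, add states in Sat(req) with some successor in Z. Z1 = {0, 1, 3, 4}; fixed.
Sat(E[req U done]) = {0, 1, 3, 4}

{0, 1, 3, 4}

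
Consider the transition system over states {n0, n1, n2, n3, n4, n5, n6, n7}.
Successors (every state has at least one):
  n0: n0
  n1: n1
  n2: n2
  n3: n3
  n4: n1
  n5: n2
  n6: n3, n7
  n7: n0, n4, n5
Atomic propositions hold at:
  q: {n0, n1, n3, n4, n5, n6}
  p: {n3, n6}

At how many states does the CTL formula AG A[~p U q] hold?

4

Sat(~p) = {n0, n1, n2, n4, n5, n7}
A[~p U q]: least fixpoint, start Z0 = Sat(q) = {n0, n1, n3, n4, n5, n6}, add states in Sat(~p) with every successor in Z. Z1 = {n0, n1, n3, n4, n5, n6, n7}; fixed.
Sat(A[~p U q]) = {n0, n1, n3, n4, n5, n6, n7}
AG A[~p U q]: greatest fixpoint, start Z0 = {n0, n1, n3, n4, n5, n6, n7}, keep only states in Sat with every successor in Z. Z1 = {n0, n1, n3, n4, n6, n7}; Z2 = {n0, n1, n3, n4, n6}; Z3 = {n0, n1, n3, n4}; fixed.
Sat(AG A[~p U q]) = {n0, n1, n3, n4}
|Sat(AG A[~p U q])| = |{n0, n1, n3, n4}| = 4.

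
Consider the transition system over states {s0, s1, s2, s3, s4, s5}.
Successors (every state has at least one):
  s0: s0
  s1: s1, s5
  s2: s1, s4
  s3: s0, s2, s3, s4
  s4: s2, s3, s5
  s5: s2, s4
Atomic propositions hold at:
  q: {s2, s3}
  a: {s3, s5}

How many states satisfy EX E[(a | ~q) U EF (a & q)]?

Sat(~q) = {s0, s1, s4, s5}
Sat(a | ~q) = {s0, s1, s3, s4, s5}
Sat(a & q) = {s3}
EF (a & q): least fixpoint, start Z0 = {s3}, add states with some successor in Z. Z1 = {s3, s4}; Z2 = {s2, s3, s4, s5}; Z3 = {s1, s2, s3, s4, s5}; fixed.
Sat(EF (a & q)) = {s1, s2, s3, s4, s5}
E[(a | ~q) U EF (a & q)]: least fixpoint, start Z0 = Sat(EF (a & q)) = {s1, s2, s3, s4, s5}, add states in Sat(a | ~q) with some successor in Z. Already a fixed point.
Sat(E[(a | ~q) U EF (a & q)]) = {s1, s2, s3, s4, s5}
Sat(EX E[(a | ~q) U EF (a & q)]) = {s : some successor in {s1, s2, s3, s4, s5}} = {s1, s2, s3, s4, s5}
|Sat(EX E[(a | ~q) U EF (a & q)])| = |{s1, s2, s3, s4, s5}| = 5.

5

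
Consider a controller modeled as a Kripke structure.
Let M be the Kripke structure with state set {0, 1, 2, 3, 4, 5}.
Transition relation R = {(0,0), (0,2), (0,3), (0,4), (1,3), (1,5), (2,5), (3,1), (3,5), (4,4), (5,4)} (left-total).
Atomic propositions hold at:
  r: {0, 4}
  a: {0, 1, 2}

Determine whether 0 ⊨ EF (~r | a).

Yes

Sat(~r) = {1, 2, 3, 5}
Sat(~r | a) = {0, 1, 2, 3, 5}
EF (~r | a): least fixpoint, start Z0 = {0, 1, 2, 3, 5}, add states with some successor in Z. Already a fixed point.
Sat(EF (~r | a)) = {0, 1, 2, 3, 5}
0 ∈ Sat(EF (~r | a)) = {0, 1, 2, 3, 5}, so the formula holds at 0.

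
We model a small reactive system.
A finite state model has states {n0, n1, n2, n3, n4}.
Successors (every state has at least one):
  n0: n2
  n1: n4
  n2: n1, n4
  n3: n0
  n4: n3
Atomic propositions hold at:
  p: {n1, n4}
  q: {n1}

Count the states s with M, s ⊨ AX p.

Sat(AX p) = {s : every successor in {n1, n4}} = {n1, n2}
|Sat(AX p)| = |{n1, n2}| = 2.

2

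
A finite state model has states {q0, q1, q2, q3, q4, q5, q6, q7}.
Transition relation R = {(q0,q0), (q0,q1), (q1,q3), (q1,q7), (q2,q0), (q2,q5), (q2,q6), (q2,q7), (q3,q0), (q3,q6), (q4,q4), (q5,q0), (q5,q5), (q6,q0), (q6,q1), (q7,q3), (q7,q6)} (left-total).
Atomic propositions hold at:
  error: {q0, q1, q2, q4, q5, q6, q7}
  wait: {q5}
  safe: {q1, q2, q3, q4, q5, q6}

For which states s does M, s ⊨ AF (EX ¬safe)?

{q0, q1, q2, q3, q5, q6, q7}

Sat(¬safe) = {q0, q7}
Sat(EX ¬safe) = {s : some successor in {q0, q7}} = {q0, q1, q2, q3, q5, q6}
AF (EX ¬safe): least fixpoint, start Z0 = {q0, q1, q2, q3, q5, q6}, add states with every successor in Z. Z1 = {q0, q1, q2, q3, q5, q6, q7}; fixed.
Sat(AF (EX ¬safe)) = {q0, q1, q2, q3, q5, q6, q7}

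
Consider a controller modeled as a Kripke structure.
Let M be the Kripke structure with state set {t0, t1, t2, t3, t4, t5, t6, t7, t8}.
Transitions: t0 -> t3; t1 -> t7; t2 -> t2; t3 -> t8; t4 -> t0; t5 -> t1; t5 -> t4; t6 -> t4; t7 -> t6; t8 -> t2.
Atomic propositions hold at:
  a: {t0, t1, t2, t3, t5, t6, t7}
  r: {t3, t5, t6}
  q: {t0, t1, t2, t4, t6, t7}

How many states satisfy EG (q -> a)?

Sat(q -> a) = {t0, t1, t2, t3, t5, t6, t7, t8}
EG (q -> a): greatest fixpoint, start Z0 = {t0, t1, t2, t3, t5, t6, t7, t8}, keep only states in Sat with some successor in Z. Z1 = {t0, t1, t2, t3, t5, t7, t8}; Z2 = {t0, t1, t2, t3, t5, t8}; Z3 = {t0, t2, t3, t5, t8}; Z4 = {t0, t2, t3, t8}; fixed.
Sat(EG (q -> a)) = {t0, t2, t3, t8}
|Sat(EG (q -> a))| = |{t0, t2, t3, t8}| = 4.

4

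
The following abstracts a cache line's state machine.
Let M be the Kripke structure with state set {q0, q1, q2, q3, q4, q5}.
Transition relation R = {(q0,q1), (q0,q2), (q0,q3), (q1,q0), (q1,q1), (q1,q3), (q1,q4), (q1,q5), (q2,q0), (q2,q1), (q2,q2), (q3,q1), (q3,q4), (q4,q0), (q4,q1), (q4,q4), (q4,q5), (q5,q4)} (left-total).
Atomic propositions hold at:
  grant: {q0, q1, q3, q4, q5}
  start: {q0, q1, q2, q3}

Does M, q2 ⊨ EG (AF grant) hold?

AF grant: least fixpoint, start Z0 = {q0, q1, q3, q4, q5}, add states with every successor in Z. Already a fixed point.
Sat(AF grant) = {q0, q1, q3, q4, q5}
EG (AF grant): greatest fixpoint, start Z0 = {q0, q1, q3, q4, q5}, keep only states in Sat with some successor in Z. Already a fixed point.
Sat(EG (AF grant)) = {q0, q1, q3, q4, q5}
q2 ∉ Sat(EG (AF grant)) = {q0, q1, q3, q4, q5}, so the formula does not hold at q2.

No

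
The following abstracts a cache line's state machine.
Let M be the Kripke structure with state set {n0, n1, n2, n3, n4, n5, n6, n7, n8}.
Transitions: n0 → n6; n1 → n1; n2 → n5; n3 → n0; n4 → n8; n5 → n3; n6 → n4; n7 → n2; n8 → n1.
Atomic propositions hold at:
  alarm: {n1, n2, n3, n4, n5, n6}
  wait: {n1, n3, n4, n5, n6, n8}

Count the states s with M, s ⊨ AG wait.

AG wait: greatest fixpoint, start Z0 = {n1, n3, n4, n5, n6, n8}, keep only states in Sat with every successor in Z. Z1 = {n1, n4, n5, n6, n8}; Z2 = {n1, n4, n6, n8}; fixed.
Sat(AG wait) = {n1, n4, n6, n8}
|Sat(AG wait)| = |{n1, n4, n6, n8}| = 4.

4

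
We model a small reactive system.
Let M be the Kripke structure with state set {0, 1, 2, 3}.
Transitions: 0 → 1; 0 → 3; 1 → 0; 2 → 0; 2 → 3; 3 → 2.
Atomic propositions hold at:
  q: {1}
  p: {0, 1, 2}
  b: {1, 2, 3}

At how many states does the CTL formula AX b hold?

Sat(AX b) = {s : every successor in {1, 2, 3}} = {0, 3}
|Sat(AX b)| = |{0, 3}| = 2.

2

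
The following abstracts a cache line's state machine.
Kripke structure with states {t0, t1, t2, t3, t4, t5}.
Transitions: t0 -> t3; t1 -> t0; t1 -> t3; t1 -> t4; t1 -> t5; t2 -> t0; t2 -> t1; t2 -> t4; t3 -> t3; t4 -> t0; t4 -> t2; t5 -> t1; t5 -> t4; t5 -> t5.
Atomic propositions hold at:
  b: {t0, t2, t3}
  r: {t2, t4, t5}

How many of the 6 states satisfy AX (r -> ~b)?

Sat(~b) = {t1, t4, t5}
Sat(r -> ~b) = {t0, t1, t3, t4, t5}
Sat(AX (r -> ~b)) = {s : every successor in {t0, t1, t3, t4, t5}} = {t0, t1, t2, t3, t5}
|Sat(AX (r -> ~b))| = |{t0, t1, t2, t3, t5}| = 5.

5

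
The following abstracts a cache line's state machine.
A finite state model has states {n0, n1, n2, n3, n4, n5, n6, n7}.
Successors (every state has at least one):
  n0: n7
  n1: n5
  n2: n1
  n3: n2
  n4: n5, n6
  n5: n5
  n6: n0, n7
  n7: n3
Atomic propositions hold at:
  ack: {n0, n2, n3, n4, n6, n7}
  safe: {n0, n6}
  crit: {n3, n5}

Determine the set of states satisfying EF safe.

EF safe: least fixpoint, start Z0 = {n0, n6}, add states with some successor in Z. Z1 = {n0, n4, n6}; fixed.
Sat(EF safe) = {n0, n4, n6}

{n0, n4, n6}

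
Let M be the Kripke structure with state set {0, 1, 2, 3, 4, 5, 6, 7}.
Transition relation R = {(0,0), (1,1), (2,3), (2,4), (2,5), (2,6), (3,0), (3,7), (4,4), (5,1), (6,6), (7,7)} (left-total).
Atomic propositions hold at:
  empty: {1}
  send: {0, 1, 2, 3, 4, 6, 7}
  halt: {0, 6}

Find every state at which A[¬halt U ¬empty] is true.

Sat(¬halt) = {1, 2, 3, 4, 5, 7}
Sat(¬empty) = {0, 2, 3, 4, 5, 6, 7}
A[¬halt U ¬empty]: least fixpoint, start Z0 = Sat(¬empty) = {0, 2, 3, 4, 5, 6, 7}, add states in Sat(¬halt) with every successor in Z. Already a fixed point.
Sat(A[¬halt U ¬empty]) = {0, 2, 3, 4, 5, 6, 7}

{0, 2, 3, 4, 5, 6, 7}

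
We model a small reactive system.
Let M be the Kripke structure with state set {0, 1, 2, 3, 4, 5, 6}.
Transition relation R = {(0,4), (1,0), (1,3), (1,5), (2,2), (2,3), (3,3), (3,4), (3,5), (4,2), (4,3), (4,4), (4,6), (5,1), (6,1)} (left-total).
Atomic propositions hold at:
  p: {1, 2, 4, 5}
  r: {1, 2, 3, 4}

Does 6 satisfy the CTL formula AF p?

AF p: least fixpoint, start Z0 = {1, 2, 4, 5}, add states with every successor in Z. Z1 = {0, 1, 2, 4, 5, 6}; fixed.
Sat(AF p) = {0, 1, 2, 4, 5, 6}
6 ∈ Sat(AF p) = {0, 1, 2, 4, 5, 6}, so the formula holds at 6.

Yes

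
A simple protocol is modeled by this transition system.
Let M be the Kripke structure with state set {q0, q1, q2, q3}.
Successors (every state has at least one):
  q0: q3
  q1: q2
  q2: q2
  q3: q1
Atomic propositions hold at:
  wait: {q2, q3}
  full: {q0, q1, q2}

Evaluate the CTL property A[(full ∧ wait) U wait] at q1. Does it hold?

Sat(full ∧ wait) = {q2}
A[(full ∧ wait) U wait]: least fixpoint, start Z0 = Sat(wait) = {q2, q3}, add states in Sat(full ∧ wait) with every successor in Z. Already a fixed point.
Sat(A[(full ∧ wait) U wait]) = {q2, q3}
q1 ∉ Sat(A[(full ∧ wait) U wait]) = {q2, q3}, so the formula does not hold at q1.

No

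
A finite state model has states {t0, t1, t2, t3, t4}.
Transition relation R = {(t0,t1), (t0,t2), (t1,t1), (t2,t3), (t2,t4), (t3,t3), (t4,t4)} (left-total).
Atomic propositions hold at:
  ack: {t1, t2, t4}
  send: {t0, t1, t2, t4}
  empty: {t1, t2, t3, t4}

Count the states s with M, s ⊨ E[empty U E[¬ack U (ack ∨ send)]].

4

Sat(¬ack) = {t0, t3}
Sat(ack ∨ send) = {t0, t1, t2, t4}
E[¬ack U (ack ∨ send)]: least fixpoint, start Z0 = Sat((ack ∨ send)) = {t0, t1, t2, t4}, add states in Sat(¬ack) with some successor in Z. Already a fixed point.
Sat(E[¬ack U (ack ∨ send)]) = {t0, t1, t2, t4}
E[empty U E[¬ack U (ack ∨ send)]]: least fixpoint, start Z0 = Sat(E[¬ack U (ack ∨ send)]) = {t0, t1, t2, t4}, add states in Sat(empty) with some successor in Z. Already a fixed point.
Sat(E[empty U E[¬ack U (ack ∨ send)]]) = {t0, t1, t2, t4}
|Sat(E[empty U E[¬ack U (ack ∨ send)]])| = |{t0, t1, t2, t4}| = 4.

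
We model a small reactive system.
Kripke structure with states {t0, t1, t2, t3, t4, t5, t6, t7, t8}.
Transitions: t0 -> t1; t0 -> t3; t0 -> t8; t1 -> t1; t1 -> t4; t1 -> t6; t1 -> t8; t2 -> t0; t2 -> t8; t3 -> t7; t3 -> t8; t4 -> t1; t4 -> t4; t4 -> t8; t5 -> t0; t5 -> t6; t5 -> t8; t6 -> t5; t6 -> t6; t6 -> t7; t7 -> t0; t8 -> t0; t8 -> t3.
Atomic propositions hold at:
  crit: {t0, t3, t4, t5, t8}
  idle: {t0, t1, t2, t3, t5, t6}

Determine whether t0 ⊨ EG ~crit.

No

Sat(~crit) = {t1, t2, t6, t7}
EG ~crit: greatest fixpoint, start Z0 = {t1, t2, t6, t7}, keep only states in Sat with some successor in Z. Z1 = {t1, t6}; fixed.
Sat(EG ~crit) = {t1, t6}
t0 ∉ Sat(EG ~crit) = {t1, t6}, so the formula does not hold at t0.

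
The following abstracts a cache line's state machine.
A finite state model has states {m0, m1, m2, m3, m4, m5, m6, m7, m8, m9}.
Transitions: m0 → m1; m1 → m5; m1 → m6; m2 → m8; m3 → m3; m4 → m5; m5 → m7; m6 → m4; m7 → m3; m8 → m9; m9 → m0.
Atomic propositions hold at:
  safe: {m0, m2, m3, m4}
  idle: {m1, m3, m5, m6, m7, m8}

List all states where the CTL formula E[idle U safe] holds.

{m0, m1, m2, m3, m4, m5, m6, m7}

E[idle U safe]: least fixpoint, start Z0 = Sat(safe) = {m0, m2, m3, m4}, add states in Sat(idle) with some successor in Z. Z1 = {m0, m2, m3, m4, m6, m7}; Z2 = {m0, m1, m2, m3, m4, m5, m6, m7}; fixed.
Sat(E[idle U safe]) = {m0, m1, m2, m3, m4, m5, m6, m7}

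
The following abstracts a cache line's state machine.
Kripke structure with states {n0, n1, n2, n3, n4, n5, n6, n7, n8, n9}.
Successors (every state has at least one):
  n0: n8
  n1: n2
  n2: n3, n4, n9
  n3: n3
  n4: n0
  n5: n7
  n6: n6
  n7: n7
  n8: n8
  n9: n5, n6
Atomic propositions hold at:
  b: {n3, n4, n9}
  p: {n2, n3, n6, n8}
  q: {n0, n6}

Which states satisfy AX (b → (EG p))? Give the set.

{n0, n1, n3, n4, n5, n6, n7, n8, n9}

EG p: greatest fixpoint, start Z0 = {n2, n3, n6, n8}, keep only states in Sat with some successor in Z. Already a fixed point.
Sat(EG p) = {n2, n3, n6, n8}
Sat(b → (EG p)) = {n0, n1, n2, n3, n5, n6, n7, n8}
Sat(AX (b → (EG p))) = {s : every successor in {n0, n1, n2, n3, n5, n6, n7, n8}} = {n0, n1, n3, n4, n5, n6, n7, n8, n9}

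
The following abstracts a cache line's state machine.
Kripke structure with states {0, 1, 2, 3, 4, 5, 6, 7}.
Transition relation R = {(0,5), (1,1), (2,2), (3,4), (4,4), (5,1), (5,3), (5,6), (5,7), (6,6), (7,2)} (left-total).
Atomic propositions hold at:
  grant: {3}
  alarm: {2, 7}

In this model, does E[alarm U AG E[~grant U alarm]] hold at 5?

No

Sat(~grant) = {0, 1, 2, 4, 5, 6, 7}
E[~grant U alarm]: least fixpoint, start Z0 = Sat(alarm) = {2, 7}, add states in Sat(~grant) with some successor in Z. Z1 = {2, 5, 7}; Z2 = {0, 2, 5, 7}; fixed.
Sat(E[~grant U alarm]) = {0, 2, 5, 7}
AG E[~grant U alarm]: greatest fixpoint, start Z0 = {0, 2, 5, 7}, keep only states in Sat with every successor in Z. Z1 = {0, 2, 7}; Z2 = {2, 7}; fixed.
Sat(AG E[~grant U alarm]) = {2, 7}
E[alarm U AG E[~grant U alarm]]: least fixpoint, start Z0 = Sat(AG E[~grant U alarm]) = {2, 7}, add states in Sat(alarm) with some successor in Z. Already a fixed point.
Sat(E[alarm U AG E[~grant U alarm]]) = {2, 7}
5 ∉ Sat(E[alarm U AG E[~grant U alarm]]) = {2, 7}, so the formula does not hold at 5.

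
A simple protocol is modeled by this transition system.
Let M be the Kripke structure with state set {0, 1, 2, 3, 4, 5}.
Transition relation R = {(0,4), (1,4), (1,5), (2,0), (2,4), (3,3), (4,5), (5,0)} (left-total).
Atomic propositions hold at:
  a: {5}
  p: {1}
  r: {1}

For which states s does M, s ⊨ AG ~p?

Sat(~p) = {0, 2, 3, 4, 5}
AG ~p: greatest fixpoint, start Z0 = {0, 2, 3, 4, 5}, keep only states in Sat with every successor in Z. Already a fixed point.
Sat(AG ~p) = {0, 2, 3, 4, 5}

{0, 2, 3, 4, 5}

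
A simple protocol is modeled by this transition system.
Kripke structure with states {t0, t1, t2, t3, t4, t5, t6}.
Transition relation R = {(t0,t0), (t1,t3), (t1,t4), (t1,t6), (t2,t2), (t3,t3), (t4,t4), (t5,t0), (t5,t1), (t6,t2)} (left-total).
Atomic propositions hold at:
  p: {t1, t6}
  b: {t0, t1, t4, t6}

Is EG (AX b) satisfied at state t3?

No

Sat(AX b) = {s : every successor in {t0, t1, t4, t6}} = {t0, t4, t5}
EG (AX b): greatest fixpoint, start Z0 = {t0, t4, t5}, keep only states in Sat with some successor in Z. Already a fixed point.
Sat(EG (AX b)) = {t0, t4, t5}
t3 ∉ Sat(EG (AX b)) = {t0, t4, t5}, so the formula does not hold at t3.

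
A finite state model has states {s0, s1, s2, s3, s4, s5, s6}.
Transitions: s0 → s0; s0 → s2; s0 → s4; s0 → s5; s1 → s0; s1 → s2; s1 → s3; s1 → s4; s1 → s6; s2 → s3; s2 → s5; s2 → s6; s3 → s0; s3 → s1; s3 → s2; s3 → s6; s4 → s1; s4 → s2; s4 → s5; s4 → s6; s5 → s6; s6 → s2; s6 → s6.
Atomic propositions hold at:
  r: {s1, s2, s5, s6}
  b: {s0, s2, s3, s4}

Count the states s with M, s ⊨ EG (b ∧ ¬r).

2

Sat(¬r) = {s0, s3, s4}
Sat(b ∧ ¬r) = {s0, s3, s4}
EG (b ∧ ¬r): greatest fixpoint, start Z0 = {s0, s3, s4}, keep only states in Sat with some successor in Z. Z1 = {s0, s3}; fixed.
Sat(EG (b ∧ ¬r)) = {s0, s3}
|Sat(EG (b ∧ ¬r))| = |{s0, s3}| = 2.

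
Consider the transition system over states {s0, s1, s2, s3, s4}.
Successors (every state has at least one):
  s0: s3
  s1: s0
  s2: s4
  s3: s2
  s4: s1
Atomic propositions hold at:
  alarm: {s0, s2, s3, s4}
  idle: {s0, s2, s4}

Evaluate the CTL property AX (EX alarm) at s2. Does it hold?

No

Sat(EX alarm) = {s : some successor in {s0, s2, s3, s4}} = {s0, s1, s2, s3}
Sat(AX (EX alarm)) = {s : every successor in {s0, s1, s2, s3}} = {s0, s1, s3, s4}
s2 ∉ Sat(AX (EX alarm)) = {s0, s1, s3, s4}, so the formula does not hold at s2.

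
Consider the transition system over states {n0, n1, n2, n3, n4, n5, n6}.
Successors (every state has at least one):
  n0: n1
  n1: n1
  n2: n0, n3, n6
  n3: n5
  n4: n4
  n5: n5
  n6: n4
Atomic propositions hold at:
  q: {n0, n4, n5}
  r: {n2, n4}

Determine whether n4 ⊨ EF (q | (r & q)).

Yes

Sat(r & q) = {n4}
Sat(q | (r & q)) = {n0, n4, n5}
EF (q | (r & q)): least fixpoint, start Z0 = {n0, n4, n5}, add states with some successor in Z. Z1 = {n0, n2, n3, n4, n5, n6}; fixed.
Sat(EF (q | (r & q))) = {n0, n2, n3, n4, n5, n6}
n4 ∈ Sat(EF (q | (r & q))) = {n0, n2, n3, n4, n5, n6}, so the formula holds at n4.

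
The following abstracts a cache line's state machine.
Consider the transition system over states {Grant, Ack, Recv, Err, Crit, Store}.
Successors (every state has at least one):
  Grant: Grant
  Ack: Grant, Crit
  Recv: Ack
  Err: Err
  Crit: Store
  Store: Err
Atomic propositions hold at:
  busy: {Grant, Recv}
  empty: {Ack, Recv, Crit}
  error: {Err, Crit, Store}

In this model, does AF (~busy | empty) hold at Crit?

Sat(~busy) = {Ack, Err, Crit, Store}
Sat(~busy | empty) = {Ack, Recv, Err, Crit, Store}
AF (~busy | empty): least fixpoint, start Z0 = {Ack, Recv, Err, Crit, Store}, add states with every successor in Z. Already a fixed point.
Sat(AF (~busy | empty)) = {Ack, Recv, Err, Crit, Store}
Crit ∈ Sat(AF (~busy | empty)) = {Ack, Recv, Err, Crit, Store}, so the formula holds at Crit.

Yes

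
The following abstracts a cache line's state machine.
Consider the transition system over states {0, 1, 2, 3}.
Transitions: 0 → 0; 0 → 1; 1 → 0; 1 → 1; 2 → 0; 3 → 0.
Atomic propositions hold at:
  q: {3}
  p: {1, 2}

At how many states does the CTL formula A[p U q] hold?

1

A[p U q]: least fixpoint, start Z0 = Sat(q) = {3}, add states in Sat(p) with every successor in Z. Already a fixed point.
Sat(A[p U q]) = {3}
|Sat(A[p U q])| = |{3}| = 1.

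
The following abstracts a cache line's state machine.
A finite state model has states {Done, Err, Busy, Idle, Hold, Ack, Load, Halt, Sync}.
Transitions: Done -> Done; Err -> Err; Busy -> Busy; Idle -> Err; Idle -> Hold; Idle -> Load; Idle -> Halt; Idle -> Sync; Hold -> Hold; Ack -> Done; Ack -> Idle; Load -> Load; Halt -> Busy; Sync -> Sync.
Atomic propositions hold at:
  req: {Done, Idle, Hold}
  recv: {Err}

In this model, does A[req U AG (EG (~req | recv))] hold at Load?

Yes

Sat(~req) = {Err, Busy, Ack, Load, Halt, Sync}
Sat(~req | recv) = {Err, Busy, Ack, Load, Halt, Sync}
EG (~req | recv): greatest fixpoint, start Z0 = {Err, Busy, Ack, Load, Halt, Sync}, keep only states in Sat with some successor in Z. Z1 = {Err, Busy, Load, Halt, Sync}; fixed.
Sat(EG (~req | recv)) = {Err, Busy, Load, Halt, Sync}
AG (EG (~req | recv)): greatest fixpoint, start Z0 = {Err, Busy, Load, Halt, Sync}, keep only states in Sat with every successor in Z. Already a fixed point.
Sat(AG (EG (~req | recv))) = {Err, Busy, Load, Halt, Sync}
A[req U AG (EG (~req | recv))]: least fixpoint, start Z0 = Sat(AG (EG (~req | recv))) = {Err, Busy, Load, Halt, Sync}, add states in Sat(req) with every successor in Z. Already a fixed point.
Sat(A[req U AG (EG (~req | recv))]) = {Err, Busy, Load, Halt, Sync}
Load ∈ Sat(A[req U AG (EG (~req | recv))]) = {Err, Busy, Load, Halt, Sync}, so the formula holds at Load.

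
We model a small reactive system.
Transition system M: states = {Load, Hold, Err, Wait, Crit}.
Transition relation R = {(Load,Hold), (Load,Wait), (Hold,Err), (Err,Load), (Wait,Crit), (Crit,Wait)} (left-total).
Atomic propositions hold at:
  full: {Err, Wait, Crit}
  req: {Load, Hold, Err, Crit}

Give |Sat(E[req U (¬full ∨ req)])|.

4

Sat(¬full) = {Load, Hold}
Sat(¬full ∨ req) = {Load, Hold, Err, Crit}
E[req U (¬full ∨ req)]: least fixpoint, start Z0 = Sat((¬full ∨ req)) = {Load, Hold, Err, Crit}, add states in Sat(req) with some successor in Z. Already a fixed point.
Sat(E[req U (¬full ∨ req)]) = {Load, Hold, Err, Crit}
|Sat(E[req U (¬full ∨ req)])| = |{Load, Hold, Err, Crit}| = 4.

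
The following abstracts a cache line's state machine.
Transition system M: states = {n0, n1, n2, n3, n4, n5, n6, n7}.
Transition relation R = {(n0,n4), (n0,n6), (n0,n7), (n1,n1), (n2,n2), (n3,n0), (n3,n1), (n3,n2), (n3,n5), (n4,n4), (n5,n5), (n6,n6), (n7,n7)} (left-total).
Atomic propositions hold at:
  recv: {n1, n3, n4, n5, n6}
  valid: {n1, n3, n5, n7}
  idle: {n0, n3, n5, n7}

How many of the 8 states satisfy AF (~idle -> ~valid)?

Sat(~idle) = {n1, n2, n4, n6}
Sat(~valid) = {n0, n2, n4, n6}
Sat(~idle -> ~valid) = {n0, n2, n3, n4, n5, n6, n7}
AF (~idle -> ~valid): least fixpoint, start Z0 = {n0, n2, n3, n4, n5, n6, n7}, add states with every successor in Z. Already a fixed point.
Sat(AF (~idle -> ~valid)) = {n0, n2, n3, n4, n5, n6, n7}
|Sat(AF (~idle -> ~valid))| = |{n0, n2, n3, n4, n5, n6, n7}| = 7.

7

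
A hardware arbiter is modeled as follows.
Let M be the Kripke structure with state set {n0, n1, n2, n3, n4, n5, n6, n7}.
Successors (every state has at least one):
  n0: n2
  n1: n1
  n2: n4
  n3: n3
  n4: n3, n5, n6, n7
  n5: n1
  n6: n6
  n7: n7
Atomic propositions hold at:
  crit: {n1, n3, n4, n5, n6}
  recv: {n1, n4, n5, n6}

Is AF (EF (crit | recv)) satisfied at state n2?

Sat(crit | recv) = {n1, n3, n4, n5, n6}
EF (crit | recv): least fixpoint, start Z0 = {n1, n3, n4, n5, n6}, add states with some successor in Z. Z1 = {n1, n2, n3, n4, n5, n6}; Z2 = {n0, n1, n2, n3, n4, n5, n6}; fixed.
Sat(EF (crit | recv)) = {n0, n1, n2, n3, n4, n5, n6}
AF (EF (crit | recv)): least fixpoint, start Z0 = {n0, n1, n2, n3, n4, n5, n6}, add states with every successor in Z. Already a fixed point.
Sat(AF (EF (crit | recv))) = {n0, n1, n2, n3, n4, n5, n6}
n2 ∈ Sat(AF (EF (crit | recv))) = {n0, n1, n2, n3, n4, n5, n6}, so the formula holds at n2.

Yes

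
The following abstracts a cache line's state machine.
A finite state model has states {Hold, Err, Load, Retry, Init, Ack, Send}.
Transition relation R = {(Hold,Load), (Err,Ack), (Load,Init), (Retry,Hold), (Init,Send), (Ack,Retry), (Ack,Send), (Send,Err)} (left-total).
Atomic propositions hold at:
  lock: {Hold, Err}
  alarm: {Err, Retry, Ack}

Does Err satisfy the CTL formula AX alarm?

Sat(AX alarm) = {s : every successor in {Err, Retry, Ack}} = {Err, Send}
Err ∈ Sat(AX alarm) = {Err, Send}, so the formula holds at Err.

Yes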